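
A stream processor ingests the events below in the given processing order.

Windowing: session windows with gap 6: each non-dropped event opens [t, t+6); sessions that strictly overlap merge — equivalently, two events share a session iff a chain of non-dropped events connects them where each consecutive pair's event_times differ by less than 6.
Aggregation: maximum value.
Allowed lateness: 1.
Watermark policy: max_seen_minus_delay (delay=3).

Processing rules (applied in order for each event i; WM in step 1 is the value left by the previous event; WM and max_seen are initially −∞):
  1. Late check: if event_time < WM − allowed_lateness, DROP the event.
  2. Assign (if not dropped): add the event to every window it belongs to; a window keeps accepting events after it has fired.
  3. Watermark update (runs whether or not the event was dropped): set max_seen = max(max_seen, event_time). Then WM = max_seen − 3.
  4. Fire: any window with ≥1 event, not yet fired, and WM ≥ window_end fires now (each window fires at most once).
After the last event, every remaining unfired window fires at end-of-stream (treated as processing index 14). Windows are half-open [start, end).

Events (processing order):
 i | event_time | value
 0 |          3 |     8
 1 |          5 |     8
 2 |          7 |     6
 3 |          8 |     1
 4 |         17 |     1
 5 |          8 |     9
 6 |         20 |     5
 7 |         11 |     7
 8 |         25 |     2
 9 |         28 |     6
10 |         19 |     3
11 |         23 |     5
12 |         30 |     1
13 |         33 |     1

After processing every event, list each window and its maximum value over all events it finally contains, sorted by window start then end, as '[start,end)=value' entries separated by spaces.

[3,14)=8 [17,39)=6

i=0 t=3 v=8: → [3,9); WM=0
i=1 t=5 v=8: → [3,11); WM=2
i=2 t=7 v=6: → [3,13); WM=4
i=3 t=8 v=1: → [3,14); WM=5
i=4 t=17 v=1: → [17,23); WM=14
i=5 t=8 v=9: DROP (t<14-1); WM=14
i=6 t=20 v=5: → [17,26); WM=17
i=7 t=11 v=7: DROP (t<17-1); WM=17
i=8 t=25 v=2: → [17,31); WM=22
i=9 t=28 v=6: → [17,34); WM=25
i=10 t=19 v=3: DROP (t<25-1); WM=25
i=11 t=23 v=5: DROP (t<25-1); WM=25
i=12 t=30 v=1: → [17,36); WM=27
i=13 t=33 v=1: → [17,39); WM=30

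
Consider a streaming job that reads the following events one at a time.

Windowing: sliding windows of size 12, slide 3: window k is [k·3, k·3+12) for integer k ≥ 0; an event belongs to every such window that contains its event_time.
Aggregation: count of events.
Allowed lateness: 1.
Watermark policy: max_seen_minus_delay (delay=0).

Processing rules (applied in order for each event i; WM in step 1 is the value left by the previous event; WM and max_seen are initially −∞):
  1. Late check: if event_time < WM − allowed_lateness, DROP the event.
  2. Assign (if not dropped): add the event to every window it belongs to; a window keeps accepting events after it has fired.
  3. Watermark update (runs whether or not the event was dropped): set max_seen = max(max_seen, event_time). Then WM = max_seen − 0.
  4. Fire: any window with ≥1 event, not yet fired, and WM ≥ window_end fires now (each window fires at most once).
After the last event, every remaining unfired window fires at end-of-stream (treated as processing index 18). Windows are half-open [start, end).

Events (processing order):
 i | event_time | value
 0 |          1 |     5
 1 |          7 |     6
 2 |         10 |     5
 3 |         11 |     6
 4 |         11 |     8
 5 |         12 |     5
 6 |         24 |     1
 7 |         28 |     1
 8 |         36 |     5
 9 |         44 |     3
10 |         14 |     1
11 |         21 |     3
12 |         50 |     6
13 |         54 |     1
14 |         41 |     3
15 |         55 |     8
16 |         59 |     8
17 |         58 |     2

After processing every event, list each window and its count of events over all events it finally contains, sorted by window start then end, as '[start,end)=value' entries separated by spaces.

i=0 t=1 v=5: → [0,12); WM=1
i=1 t=7 v=6: → [6,18),[3,15),[0,12); WM=7
i=2 t=10 v=5: → [9,21),[6,18),[3,15),[0,12); WM=10
i=3 t=11 v=6: → [9,21),[6,18),[3,15),[0,12); WM=11
i=4 t=11 v=8: → [9,21),[6,18),[3,15),[0,12); WM=11
i=5 t=12 v=5: → [12,24),[9,21),[6,18),[3,15); WM=12; [0,12) fires=5
i=6 t=24 v=1: → [24,36),[21,33),[18,30),[15,27); WM=24; [3,15) fires=5 [6,18) fires=5 [9,21) fires=4 [12,24) fires=1
i=7 t=28 v=1: → [27,39),[24,36),[21,33),[18,30); WM=28; [15,27) fires=1
i=8 t=36 v=5: → [36,48),[33,45),[30,42),[27,39); WM=36; [18,30) fires=2 [21,33) fires=2 [24,36) fires=2
i=9 t=44 v=3: → [42,54),[39,51),[36,48),[33,45); WM=44; [27,39) fires=2 [30,42) fires=1
i=10 t=14 v=1: DROP (t<44-1); WM=44
i=11 t=21 v=3: DROP (t<44-1); WM=44
i=12 t=50 v=6: → [48,60),[45,57),[42,54),[39,51); WM=50; [33,45) fires=2 [36,48) fires=2
i=13 t=54 v=1: → [54,66),[51,63),[48,60),[45,57); WM=54; [39,51) fires=2 [42,54) fires=2
i=14 t=41 v=3: DROP (t<54-1); WM=54
i=15 t=55 v=8: → [54,66),[51,63),[48,60),[45,57); WM=55
i=16 t=59 v=8: → [57,69),[54,66),[51,63),[48,60); WM=59; [45,57) fires=3
i=17 t=58 v=2: → [57,69),[54,66),[51,63),[48,60); WM=59

[0,12)=5 [3,15)=5 [6,18)=5 [9,21)=4 [12,24)=1 [15,27)=1 [18,30)=2 [21,33)=2 [24,36)=2 [27,39)=2 [30,42)=1 [33,45)=2 [36,48)=2 [39,51)=2 [42,54)=2 [45,57)=3 [48,60)=5 [51,63)=4 [54,66)=4 [57,69)=2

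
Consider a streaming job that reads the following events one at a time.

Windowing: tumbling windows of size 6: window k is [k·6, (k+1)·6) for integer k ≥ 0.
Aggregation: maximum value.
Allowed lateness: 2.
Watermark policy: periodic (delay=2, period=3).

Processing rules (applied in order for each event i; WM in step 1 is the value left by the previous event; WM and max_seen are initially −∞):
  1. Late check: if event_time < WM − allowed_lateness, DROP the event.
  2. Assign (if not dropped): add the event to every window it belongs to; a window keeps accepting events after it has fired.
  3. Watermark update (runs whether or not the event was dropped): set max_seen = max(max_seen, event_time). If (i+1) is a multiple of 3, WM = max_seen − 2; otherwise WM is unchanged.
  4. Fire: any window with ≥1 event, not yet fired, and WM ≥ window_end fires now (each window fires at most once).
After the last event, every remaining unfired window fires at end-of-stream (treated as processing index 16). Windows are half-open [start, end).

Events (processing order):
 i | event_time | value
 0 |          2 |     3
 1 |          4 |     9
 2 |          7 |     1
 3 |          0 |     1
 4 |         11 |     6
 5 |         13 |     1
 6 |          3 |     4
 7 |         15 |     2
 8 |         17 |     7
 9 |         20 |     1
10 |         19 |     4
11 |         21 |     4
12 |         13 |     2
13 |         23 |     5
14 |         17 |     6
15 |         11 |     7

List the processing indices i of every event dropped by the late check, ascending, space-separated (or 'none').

i=0 t=2 v=3: → [0,6); WM=−∞
i=1 t=4 v=9: → [0,6); WM=−∞
i=2 t=7 v=1: → [6,12); WM=5
i=3 t=0 v=1: DROP (t<5-2); WM=5
i=4 t=11 v=6: → [6,12); WM=5
i=5 t=13 v=1: → [12,18); WM=11; [0,6) fires=9
i=6 t=3 v=4: DROP (t<11-2); WM=11
i=7 t=15 v=2: → [12,18); WM=11
i=8 t=17 v=7: → [12,18); WM=15; [6,12) fires=6
i=9 t=20 v=1: → [18,24); WM=15
i=10 t=19 v=4: → [18,24); WM=15
i=11 t=21 v=4: → [18,24); WM=19; [12,18) fires=7
i=12 t=13 v=2: DROP (t<19-2); WM=19
i=13 t=23 v=5: → [18,24); WM=19
i=14 t=17 v=6: → [12,18); WM=21
i=15 t=11 v=7: DROP (t<21-2); WM=21

3 6 12 15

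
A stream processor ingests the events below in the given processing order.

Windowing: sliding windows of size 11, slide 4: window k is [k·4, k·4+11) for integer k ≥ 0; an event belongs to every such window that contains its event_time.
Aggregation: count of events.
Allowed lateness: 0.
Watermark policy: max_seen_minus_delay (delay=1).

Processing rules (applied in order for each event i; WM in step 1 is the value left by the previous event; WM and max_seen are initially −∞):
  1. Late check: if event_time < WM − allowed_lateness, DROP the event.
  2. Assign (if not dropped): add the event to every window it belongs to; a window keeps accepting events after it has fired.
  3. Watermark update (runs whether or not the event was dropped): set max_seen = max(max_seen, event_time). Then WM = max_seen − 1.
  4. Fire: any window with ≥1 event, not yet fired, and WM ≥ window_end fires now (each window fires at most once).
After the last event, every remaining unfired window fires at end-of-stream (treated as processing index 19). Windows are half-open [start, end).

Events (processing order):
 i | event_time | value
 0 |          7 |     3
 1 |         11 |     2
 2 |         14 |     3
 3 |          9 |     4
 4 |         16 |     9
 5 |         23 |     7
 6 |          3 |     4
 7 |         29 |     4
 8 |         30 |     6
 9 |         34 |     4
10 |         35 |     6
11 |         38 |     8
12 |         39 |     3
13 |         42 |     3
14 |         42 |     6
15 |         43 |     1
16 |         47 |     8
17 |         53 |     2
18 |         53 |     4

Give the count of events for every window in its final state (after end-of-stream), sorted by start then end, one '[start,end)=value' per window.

[0,11)=1 [4,15)=3 [8,19)=3 [12,23)=2 [16,27)=2 [20,31)=3 [24,35)=3 [28,39)=5 [32,43)=6 [36,47)=5 [40,51)=4 [44,55)=3 [48,59)=2 [52,63)=2

i=0 t=7 v=3: → [4,15),[0,11); WM=6
i=1 t=11 v=2: → [8,19),[4,15); WM=10
i=2 t=14 v=3: → [12,23),[8,19),[4,15); WM=13; [0,11) fires=1
i=3 t=9 v=4: DROP (t<13-0); WM=13
i=4 t=16 v=9: → [16,27),[12,23),[8,19); WM=15; [4,15) fires=3
i=5 t=23 v=7: → [20,31),[16,27); WM=22; [8,19) fires=3
i=6 t=3 v=4: DROP (t<22-0); WM=22
i=7 t=29 v=4: → [28,39),[24,35),[20,31); WM=28; [12,23) fires=2 [16,27) fires=2
i=8 t=30 v=6: → [28,39),[24,35),[20,31); WM=29
i=9 t=34 v=4: → [32,43),[28,39),[24,35); WM=33; [20,31) fires=3
i=10 t=35 v=6: → [32,43),[28,39); WM=34
i=11 t=38 v=8: → [36,47),[32,43),[28,39); WM=37; [24,35) fires=3
i=12 t=39 v=3: → [36,47),[32,43); WM=38
i=13 t=42 v=3: → [40,51),[36,47),[32,43); WM=41; [28,39) fires=5
i=14 t=42 v=6: → [40,51),[36,47),[32,43); WM=41
i=15 t=43 v=1: → [40,51),[36,47); WM=42
i=16 t=47 v=8: → [44,55),[40,51); WM=46; [32,43) fires=6
i=17 t=53 v=2: → [52,63),[48,59),[44,55); WM=52; [36,47) fires=5 [40,51) fires=4
i=18 t=53 v=4: → [52,63),[48,59),[44,55); WM=52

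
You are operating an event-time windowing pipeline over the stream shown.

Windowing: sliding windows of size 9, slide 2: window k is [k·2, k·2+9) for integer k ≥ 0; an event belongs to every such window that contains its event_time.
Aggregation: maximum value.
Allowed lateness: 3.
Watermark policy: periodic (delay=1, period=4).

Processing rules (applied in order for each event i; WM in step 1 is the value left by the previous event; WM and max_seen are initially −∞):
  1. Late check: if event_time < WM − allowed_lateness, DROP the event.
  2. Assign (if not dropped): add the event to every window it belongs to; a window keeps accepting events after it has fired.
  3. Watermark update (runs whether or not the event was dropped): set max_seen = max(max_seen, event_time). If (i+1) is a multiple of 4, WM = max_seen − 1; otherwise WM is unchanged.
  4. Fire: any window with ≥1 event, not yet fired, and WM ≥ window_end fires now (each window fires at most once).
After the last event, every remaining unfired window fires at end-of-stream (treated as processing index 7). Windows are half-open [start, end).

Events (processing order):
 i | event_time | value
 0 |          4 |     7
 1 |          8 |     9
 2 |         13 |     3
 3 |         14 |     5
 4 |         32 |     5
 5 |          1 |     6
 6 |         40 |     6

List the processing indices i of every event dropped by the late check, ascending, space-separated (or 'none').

i=0 t=4 v=7: → [4,13),[2,11),[0,9); WM=−∞
i=1 t=8 v=9: → [8,17),[6,15),[4,13),[2,11),[0,9); WM=−∞
i=2 t=13 v=3: → [12,21),[10,19),[8,17),[6,15); WM=−∞
i=3 t=14 v=5: → [14,23),[12,21),[10,19),[8,17),[6,15); WM=13; [0,9) fires=9 [2,11) fires=9 [4,13) fires=9
i=4 t=32 v=5: → [32,41),[30,39),[28,37),[26,35),[24,33); WM=13
i=5 t=1 v=6: DROP (t<13-3); WM=13
i=6 t=40 v=6: → [40,49),[38,47),[36,45),[34,43),[32,41); WM=13

5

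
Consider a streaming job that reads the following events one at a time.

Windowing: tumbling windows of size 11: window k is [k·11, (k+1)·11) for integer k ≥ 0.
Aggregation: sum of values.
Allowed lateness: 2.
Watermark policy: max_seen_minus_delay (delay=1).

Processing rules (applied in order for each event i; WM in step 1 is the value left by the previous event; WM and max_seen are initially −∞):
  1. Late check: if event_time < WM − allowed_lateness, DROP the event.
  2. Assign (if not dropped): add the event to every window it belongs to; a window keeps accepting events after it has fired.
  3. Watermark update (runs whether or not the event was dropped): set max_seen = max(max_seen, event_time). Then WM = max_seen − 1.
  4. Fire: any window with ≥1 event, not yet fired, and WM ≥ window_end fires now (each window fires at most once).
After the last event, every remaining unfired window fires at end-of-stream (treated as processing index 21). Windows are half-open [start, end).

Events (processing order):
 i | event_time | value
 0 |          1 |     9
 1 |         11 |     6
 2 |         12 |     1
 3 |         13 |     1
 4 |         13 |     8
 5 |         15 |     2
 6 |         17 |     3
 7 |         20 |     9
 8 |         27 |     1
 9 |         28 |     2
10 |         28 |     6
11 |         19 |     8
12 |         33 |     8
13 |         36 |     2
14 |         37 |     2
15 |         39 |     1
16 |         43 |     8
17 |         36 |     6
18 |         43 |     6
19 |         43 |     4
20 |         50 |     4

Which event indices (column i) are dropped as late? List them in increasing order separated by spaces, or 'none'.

i=0 t=1 v=9: → [0,11); WM=0
i=1 t=11 v=6: → [11,22); WM=10
i=2 t=12 v=1: → [11,22); WM=11; [0,11) fires=9
i=3 t=13 v=1: → [11,22); WM=12
i=4 t=13 v=8: → [11,22); WM=12
i=5 t=15 v=2: → [11,22); WM=14
i=6 t=17 v=3: → [11,22); WM=16
i=7 t=20 v=9: → [11,22); WM=19
i=8 t=27 v=1: → [22,33); WM=26; [11,22) fires=30
i=9 t=28 v=2: → [22,33); WM=27
i=10 t=28 v=6: → [22,33); WM=27
i=11 t=19 v=8: DROP (t<27-2); WM=27
i=12 t=33 v=8: → [33,44); WM=32
i=13 t=36 v=2: → [33,44); WM=35; [22,33) fires=9
i=14 t=37 v=2: → [33,44); WM=36
i=15 t=39 v=1: → [33,44); WM=38
i=16 t=43 v=8: → [33,44); WM=42
i=17 t=36 v=6: DROP (t<42-2); WM=42
i=18 t=43 v=6: → [33,44); WM=42
i=19 t=43 v=4: → [33,44); WM=42
i=20 t=50 v=4: → [44,55); WM=49; [33,44) fires=31

11 17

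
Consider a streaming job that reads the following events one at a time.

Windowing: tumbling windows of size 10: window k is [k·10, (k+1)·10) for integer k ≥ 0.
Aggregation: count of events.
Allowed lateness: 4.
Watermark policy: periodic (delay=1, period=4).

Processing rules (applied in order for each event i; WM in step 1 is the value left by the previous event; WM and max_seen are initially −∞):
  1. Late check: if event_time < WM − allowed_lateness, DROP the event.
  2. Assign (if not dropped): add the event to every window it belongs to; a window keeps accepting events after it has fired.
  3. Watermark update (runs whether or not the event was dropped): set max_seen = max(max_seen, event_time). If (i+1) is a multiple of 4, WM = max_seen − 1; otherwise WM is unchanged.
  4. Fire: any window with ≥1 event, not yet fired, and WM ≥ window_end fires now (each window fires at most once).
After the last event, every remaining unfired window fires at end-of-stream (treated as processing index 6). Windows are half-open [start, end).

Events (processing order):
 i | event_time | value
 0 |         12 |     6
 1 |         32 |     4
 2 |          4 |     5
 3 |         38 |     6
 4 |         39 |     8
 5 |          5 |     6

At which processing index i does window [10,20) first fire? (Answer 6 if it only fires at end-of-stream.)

3

i=0 t=12 v=6: → [10,20); WM=−∞
i=1 t=32 v=4: → [30,40); WM=−∞
i=2 t=4 v=5: → [0,10); WM=−∞
i=3 t=38 v=6: → [30,40); WM=37; [0,10) fires=1 [10,20) fires=1
i=4 t=39 v=8: → [30,40); WM=37
i=5 t=5 v=6: DROP (t<37-4); WM=37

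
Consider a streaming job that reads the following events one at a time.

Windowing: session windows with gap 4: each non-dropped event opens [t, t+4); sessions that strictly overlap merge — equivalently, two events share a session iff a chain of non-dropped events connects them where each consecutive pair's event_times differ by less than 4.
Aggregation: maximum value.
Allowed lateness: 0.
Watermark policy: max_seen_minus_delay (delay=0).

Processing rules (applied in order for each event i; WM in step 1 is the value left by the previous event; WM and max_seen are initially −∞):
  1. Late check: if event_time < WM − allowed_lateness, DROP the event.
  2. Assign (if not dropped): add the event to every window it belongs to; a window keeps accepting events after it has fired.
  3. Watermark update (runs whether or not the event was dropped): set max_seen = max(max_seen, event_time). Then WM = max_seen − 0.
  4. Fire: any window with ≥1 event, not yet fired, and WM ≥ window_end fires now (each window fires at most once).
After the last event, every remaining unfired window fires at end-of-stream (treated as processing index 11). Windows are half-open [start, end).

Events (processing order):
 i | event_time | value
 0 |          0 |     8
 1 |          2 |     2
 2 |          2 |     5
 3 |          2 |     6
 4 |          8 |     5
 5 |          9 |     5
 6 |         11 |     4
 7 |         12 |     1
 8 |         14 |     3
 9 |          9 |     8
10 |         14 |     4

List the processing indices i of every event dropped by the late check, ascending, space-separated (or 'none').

i=0 t=0 v=8: → [0,4); WM=0
i=1 t=2 v=2: → [0,6); WM=2
i=2 t=2 v=5: → [0,6); WM=2
i=3 t=2 v=6: → [0,6); WM=2
i=4 t=8 v=5: → [8,12); WM=8
i=5 t=9 v=5: → [8,13); WM=9
i=6 t=11 v=4: → [8,15); WM=11
i=7 t=12 v=1: → [8,16); WM=12
i=8 t=14 v=3: → [8,18); WM=14
i=9 t=9 v=8: DROP (t<14-0); WM=14
i=10 t=14 v=4: → [8,18); WM=14

9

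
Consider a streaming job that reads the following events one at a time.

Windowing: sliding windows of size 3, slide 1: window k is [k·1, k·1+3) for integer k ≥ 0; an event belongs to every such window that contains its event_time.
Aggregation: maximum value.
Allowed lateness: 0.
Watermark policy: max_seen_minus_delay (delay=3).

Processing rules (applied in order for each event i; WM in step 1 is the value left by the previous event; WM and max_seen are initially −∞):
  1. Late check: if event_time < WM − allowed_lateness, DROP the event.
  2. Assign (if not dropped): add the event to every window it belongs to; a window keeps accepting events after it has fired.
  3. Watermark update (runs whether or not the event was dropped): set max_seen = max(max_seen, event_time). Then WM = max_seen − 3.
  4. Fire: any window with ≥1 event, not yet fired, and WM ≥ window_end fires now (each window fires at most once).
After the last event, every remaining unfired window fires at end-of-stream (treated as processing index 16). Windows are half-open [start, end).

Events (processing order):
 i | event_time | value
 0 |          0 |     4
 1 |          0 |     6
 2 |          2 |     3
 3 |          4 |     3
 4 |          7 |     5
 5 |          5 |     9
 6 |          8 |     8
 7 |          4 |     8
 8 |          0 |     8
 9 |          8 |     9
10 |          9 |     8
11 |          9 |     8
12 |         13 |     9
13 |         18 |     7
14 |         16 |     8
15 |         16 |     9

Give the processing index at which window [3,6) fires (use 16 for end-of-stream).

10

i=0 t=0 v=4: → [0,3); WM=-3
i=1 t=0 v=6: → [0,3); WM=-3
i=2 t=2 v=3: → [2,5),[1,4),[0,3); WM=-1
i=3 t=4 v=3: → [4,7),[3,6),[2,5); WM=1
i=4 t=7 v=5: → [7,10),[6,9),[5,8); WM=4; [0,3) fires=6 [1,4) fires=3
i=5 t=5 v=9: → [5,8),[4,7),[3,6); WM=4
i=6 t=8 v=8: → [8,11),[7,10),[6,9); WM=5; [2,5) fires=3
i=7 t=4 v=8: DROP (t<5-0); WM=5
i=8 t=0 v=8: DROP (t<5-0); WM=5
i=9 t=8 v=9: → [8,11),[7,10),[6,9); WM=5
i=10 t=9 v=8: → [9,12),[8,11),[7,10); WM=6; [3,6) fires=9
i=11 t=9 v=8: → [9,12),[8,11),[7,10); WM=6
i=12 t=13 v=9: → [13,16),[12,15),[11,14); WM=10; [4,7) fires=9 [5,8) fires=9 [6,9) fires=9 [7,10) fires=9
i=13 t=18 v=7: → [18,21),[17,20),[16,19); WM=15; [8,11) fires=9 [9,12) fires=8 [11,14) fires=9 [12,15) fires=9
i=14 t=16 v=8: → [16,19),[15,18),[14,17); WM=15
i=15 t=16 v=9: → [16,19),[15,18),[14,17); WM=15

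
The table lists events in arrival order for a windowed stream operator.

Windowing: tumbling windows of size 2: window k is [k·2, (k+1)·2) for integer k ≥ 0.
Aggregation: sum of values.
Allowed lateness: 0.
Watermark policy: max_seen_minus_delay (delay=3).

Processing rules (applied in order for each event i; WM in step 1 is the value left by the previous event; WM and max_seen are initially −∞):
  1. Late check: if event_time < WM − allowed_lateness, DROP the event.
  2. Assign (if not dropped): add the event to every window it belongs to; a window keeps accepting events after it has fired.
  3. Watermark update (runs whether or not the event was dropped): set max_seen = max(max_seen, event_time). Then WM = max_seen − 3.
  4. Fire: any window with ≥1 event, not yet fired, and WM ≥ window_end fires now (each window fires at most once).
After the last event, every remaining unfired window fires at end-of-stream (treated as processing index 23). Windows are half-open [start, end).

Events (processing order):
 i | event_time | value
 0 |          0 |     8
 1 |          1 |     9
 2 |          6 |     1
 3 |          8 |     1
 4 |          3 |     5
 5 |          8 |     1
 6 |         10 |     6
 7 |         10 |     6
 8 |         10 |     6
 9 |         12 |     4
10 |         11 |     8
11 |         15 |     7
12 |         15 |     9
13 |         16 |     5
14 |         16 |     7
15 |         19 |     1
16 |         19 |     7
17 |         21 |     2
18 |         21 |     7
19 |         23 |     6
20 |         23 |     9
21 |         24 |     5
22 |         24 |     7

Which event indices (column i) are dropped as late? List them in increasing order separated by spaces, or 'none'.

4

i=0 t=0 v=8: → [0,2); WM=-3
i=1 t=1 v=9: → [0,2); WM=-2
i=2 t=6 v=1: → [6,8); WM=3; [0,2) fires=17
i=3 t=8 v=1: → [8,10); WM=5
i=4 t=3 v=5: DROP (t<5-0); WM=5
i=5 t=8 v=1: → [8,10); WM=5
i=6 t=10 v=6: → [10,12); WM=7
i=7 t=10 v=6: → [10,12); WM=7
i=8 t=10 v=6: → [10,12); WM=7
i=9 t=12 v=4: → [12,14); WM=9; [6,8) fires=1
i=10 t=11 v=8: → [10,12); WM=9
i=11 t=15 v=7: → [14,16); WM=12; [8,10) fires=2 [10,12) fires=26
i=12 t=15 v=9: → [14,16); WM=12
i=13 t=16 v=5: → [16,18); WM=13
i=14 t=16 v=7: → [16,18); WM=13
i=15 t=19 v=1: → [18,20); WM=16; [12,14) fires=4 [14,16) fires=16
i=16 t=19 v=7: → [18,20); WM=16
i=17 t=21 v=2: → [20,22); WM=18; [16,18) fires=12
i=18 t=21 v=7: → [20,22); WM=18
i=19 t=23 v=6: → [22,24); WM=20; [18,20) fires=8
i=20 t=23 v=9: → [22,24); WM=20
i=21 t=24 v=5: → [24,26); WM=21
i=22 t=24 v=7: → [24,26); WM=21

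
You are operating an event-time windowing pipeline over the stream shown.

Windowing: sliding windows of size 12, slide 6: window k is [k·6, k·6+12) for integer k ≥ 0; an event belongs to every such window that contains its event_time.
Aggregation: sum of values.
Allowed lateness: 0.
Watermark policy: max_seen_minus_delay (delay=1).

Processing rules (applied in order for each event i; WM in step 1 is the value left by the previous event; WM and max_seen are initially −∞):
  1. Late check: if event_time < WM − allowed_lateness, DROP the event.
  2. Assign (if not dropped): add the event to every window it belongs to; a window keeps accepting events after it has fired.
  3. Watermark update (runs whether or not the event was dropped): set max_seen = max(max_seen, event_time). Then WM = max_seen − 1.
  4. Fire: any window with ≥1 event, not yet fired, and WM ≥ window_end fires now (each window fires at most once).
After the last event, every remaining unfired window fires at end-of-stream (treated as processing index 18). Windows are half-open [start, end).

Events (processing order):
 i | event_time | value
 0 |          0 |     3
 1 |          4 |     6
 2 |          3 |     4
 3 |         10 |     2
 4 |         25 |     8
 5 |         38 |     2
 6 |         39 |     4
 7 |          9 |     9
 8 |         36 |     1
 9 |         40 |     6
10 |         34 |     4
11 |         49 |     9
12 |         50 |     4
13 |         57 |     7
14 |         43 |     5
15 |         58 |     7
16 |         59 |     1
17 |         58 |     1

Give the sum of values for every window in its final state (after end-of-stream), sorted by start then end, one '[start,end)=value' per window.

i=0 t=0 v=3: → [0,12); WM=-1
i=1 t=4 v=6: → [0,12); WM=3
i=2 t=3 v=4: → [0,12); WM=3
i=3 t=10 v=2: → [6,18),[0,12); WM=9
i=4 t=25 v=8: → [24,36),[18,30); WM=24; [0,12) fires=15 [6,18) fires=2
i=5 t=38 v=2: → [36,48),[30,42); WM=37; [18,30) fires=8 [24,36) fires=8
i=6 t=39 v=4: → [36,48),[30,42); WM=38
i=7 t=9 v=9: DROP (t<38-0); WM=38
i=8 t=36 v=1: DROP (t<38-0); WM=38
i=9 t=40 v=6: → [36,48),[30,42); WM=39
i=10 t=34 v=4: DROP (t<39-0); WM=39
i=11 t=49 v=9: → [48,60),[42,54); WM=48; [30,42) fires=12 [36,48) fires=12
i=12 t=50 v=4: → [48,60),[42,54); WM=49
i=13 t=57 v=7: → [54,66),[48,60); WM=56; [42,54) fires=13
i=14 t=43 v=5: DROP (t<56-0); WM=56
i=15 t=58 v=7: → [54,66),[48,60); WM=57
i=16 t=59 v=1: → [54,66),[48,60); WM=58
i=17 t=58 v=1: → [54,66),[48,60); WM=58

[0,12)=15 [6,18)=2 [18,30)=8 [24,36)=8 [30,42)=12 [36,48)=12 [42,54)=13 [48,60)=29 [54,66)=16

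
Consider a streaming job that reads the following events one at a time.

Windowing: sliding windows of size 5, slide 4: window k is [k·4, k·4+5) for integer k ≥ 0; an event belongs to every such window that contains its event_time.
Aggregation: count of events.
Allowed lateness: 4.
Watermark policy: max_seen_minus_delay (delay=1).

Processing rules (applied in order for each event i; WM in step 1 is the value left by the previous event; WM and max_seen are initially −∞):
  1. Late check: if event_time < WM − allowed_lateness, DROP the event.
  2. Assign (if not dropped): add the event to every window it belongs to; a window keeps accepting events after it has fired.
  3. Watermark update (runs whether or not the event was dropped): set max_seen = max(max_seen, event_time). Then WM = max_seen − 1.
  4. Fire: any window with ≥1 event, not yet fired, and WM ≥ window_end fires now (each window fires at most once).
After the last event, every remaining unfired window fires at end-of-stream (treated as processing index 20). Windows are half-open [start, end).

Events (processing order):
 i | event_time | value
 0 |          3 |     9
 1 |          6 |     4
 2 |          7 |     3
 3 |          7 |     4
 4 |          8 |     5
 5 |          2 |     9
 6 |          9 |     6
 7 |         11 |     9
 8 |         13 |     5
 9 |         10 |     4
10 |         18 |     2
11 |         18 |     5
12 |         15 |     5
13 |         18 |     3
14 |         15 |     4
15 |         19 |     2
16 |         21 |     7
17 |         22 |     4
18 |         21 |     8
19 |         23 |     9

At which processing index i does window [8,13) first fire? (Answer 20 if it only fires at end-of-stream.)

i=0 t=3 v=9: → [0,5); WM=2
i=1 t=6 v=4: → [4,9); WM=5; [0,5) fires=1
i=2 t=7 v=3: → [4,9); WM=6
i=3 t=7 v=4: → [4,9); WM=6
i=4 t=8 v=5: → [8,13),[4,9); WM=7
i=5 t=2 v=9: DROP (t<7-4); WM=7
i=6 t=9 v=6: → [8,13); WM=8
i=7 t=11 v=9: → [8,13); WM=10; [4,9) fires=4
i=8 t=13 v=5: → [12,17); WM=12
i=9 t=10 v=4: → [8,13); WM=12
i=10 t=18 v=2: → [16,21); WM=17; [8,13) fires=4 [12,17) fires=1
i=11 t=18 v=5: → [16,21); WM=17
i=12 t=15 v=5: → [12,17); WM=17
i=13 t=18 v=3: → [16,21); WM=17
i=14 t=15 v=4: → [12,17); WM=17
i=15 t=19 v=2: → [16,21); WM=18
i=16 t=21 v=7: → [20,25); WM=20
i=17 t=22 v=4: → [20,25); WM=21; [16,21) fires=4
i=18 t=21 v=8: → [20,25); WM=21
i=19 t=23 v=9: → [20,25); WM=22

10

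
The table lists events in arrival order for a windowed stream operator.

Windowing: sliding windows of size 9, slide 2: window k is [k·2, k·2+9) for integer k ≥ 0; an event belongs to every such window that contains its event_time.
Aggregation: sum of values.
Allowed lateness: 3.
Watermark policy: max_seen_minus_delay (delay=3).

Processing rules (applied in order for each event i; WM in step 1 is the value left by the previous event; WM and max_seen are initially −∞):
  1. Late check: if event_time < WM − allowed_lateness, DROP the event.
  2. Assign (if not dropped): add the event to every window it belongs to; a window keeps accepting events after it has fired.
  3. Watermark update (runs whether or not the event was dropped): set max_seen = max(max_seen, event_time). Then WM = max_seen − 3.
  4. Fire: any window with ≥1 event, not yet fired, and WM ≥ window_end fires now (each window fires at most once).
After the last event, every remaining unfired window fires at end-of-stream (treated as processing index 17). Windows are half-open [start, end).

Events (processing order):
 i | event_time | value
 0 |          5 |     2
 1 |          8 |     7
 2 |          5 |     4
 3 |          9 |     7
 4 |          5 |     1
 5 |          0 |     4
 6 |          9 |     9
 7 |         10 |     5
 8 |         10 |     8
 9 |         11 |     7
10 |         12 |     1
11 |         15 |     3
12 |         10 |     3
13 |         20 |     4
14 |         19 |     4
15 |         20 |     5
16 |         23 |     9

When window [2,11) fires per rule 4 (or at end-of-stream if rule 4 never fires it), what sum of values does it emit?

i=0 t=5 v=2: → [4,13),[2,11),[0,9); WM=2
i=1 t=8 v=7: → [8,17),[6,15),[4,13),[2,11),[0,9); WM=5
i=2 t=5 v=4: → [4,13),[2,11),[0,9); WM=5
i=3 t=9 v=7: → [8,17),[6,15),[4,13),[2,11); WM=6
i=4 t=5 v=1: → [4,13),[2,11),[0,9); WM=6
i=5 t=0 v=4: DROP (t<6-3); WM=6
i=6 t=9 v=9: → [8,17),[6,15),[4,13),[2,11); WM=6
i=7 t=10 v=5: → [10,19),[8,17),[6,15),[4,13),[2,11); WM=7
i=8 t=10 v=8: → [10,19),[8,17),[6,15),[4,13),[2,11); WM=7
i=9 t=11 v=7: → [10,19),[8,17),[6,15),[4,13); WM=8
i=10 t=12 v=1: → [12,21),[10,19),[8,17),[6,15),[4,13); WM=9; [0,9) fires=14
i=11 t=15 v=3: → [14,23),[12,21),[10,19),[8,17); WM=12; [2,11) fires=43
i=12 t=10 v=3: → [10,19),[8,17),[6,15),[4,13),[2,11); WM=12
i=13 t=20 v=4: → [20,29),[18,27),[16,25),[14,23),[12,21); WM=17; [4,13) fires=54 [6,15) fires=47 [8,17) fires=50
i=14 t=19 v=4: → [18,27),[16,25),[14,23),[12,21); WM=17
i=15 t=20 v=5: → [20,29),[18,27),[16,25),[14,23),[12,21); WM=17
i=16 t=23 v=9: → [22,31),[20,29),[18,27),[16,25); WM=20; [10,19) fires=27

43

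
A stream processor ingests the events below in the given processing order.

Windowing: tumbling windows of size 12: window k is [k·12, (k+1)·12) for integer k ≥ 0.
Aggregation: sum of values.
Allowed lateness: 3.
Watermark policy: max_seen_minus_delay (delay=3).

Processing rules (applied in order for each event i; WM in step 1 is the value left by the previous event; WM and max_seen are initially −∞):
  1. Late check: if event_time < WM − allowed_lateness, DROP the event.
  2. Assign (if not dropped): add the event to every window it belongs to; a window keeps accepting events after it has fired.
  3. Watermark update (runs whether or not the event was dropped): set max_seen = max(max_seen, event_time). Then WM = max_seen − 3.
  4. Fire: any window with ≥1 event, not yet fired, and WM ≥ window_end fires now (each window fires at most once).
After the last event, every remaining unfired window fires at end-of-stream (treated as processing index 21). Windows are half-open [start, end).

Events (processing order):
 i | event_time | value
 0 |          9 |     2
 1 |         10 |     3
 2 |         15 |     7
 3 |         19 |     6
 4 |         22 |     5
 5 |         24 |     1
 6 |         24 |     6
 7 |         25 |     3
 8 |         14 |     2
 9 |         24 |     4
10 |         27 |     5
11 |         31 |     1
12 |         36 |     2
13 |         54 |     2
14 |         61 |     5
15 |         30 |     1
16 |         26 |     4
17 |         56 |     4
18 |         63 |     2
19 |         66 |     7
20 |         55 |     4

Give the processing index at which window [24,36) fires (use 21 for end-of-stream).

13

i=0 t=9 v=2: → [0,12); WM=6
i=1 t=10 v=3: → [0,12); WM=7
i=2 t=15 v=7: → [12,24); WM=12; [0,12) fires=5
i=3 t=19 v=6: → [12,24); WM=16
i=4 t=22 v=5: → [12,24); WM=19
i=5 t=24 v=1: → [24,36); WM=21
i=6 t=24 v=6: → [24,36); WM=21
i=7 t=25 v=3: → [24,36); WM=22
i=8 t=14 v=2: DROP (t<22-3); WM=22
i=9 t=24 v=4: → [24,36); WM=22
i=10 t=27 v=5: → [24,36); WM=24; [12,24) fires=18
i=11 t=31 v=1: → [24,36); WM=28
i=12 t=36 v=2: → [36,48); WM=33
i=13 t=54 v=2: → [48,60); WM=51; [24,36) fires=20 [36,48) fires=2
i=14 t=61 v=5: → [60,72); WM=58
i=15 t=30 v=1: DROP (t<58-3); WM=58
i=16 t=26 v=4: DROP (t<58-3); WM=58
i=17 t=56 v=4: → [48,60); WM=58
i=18 t=63 v=2: → [60,72); WM=60; [48,60) fires=6
i=19 t=66 v=7: → [60,72); WM=63
i=20 t=55 v=4: DROP (t<63-3); WM=63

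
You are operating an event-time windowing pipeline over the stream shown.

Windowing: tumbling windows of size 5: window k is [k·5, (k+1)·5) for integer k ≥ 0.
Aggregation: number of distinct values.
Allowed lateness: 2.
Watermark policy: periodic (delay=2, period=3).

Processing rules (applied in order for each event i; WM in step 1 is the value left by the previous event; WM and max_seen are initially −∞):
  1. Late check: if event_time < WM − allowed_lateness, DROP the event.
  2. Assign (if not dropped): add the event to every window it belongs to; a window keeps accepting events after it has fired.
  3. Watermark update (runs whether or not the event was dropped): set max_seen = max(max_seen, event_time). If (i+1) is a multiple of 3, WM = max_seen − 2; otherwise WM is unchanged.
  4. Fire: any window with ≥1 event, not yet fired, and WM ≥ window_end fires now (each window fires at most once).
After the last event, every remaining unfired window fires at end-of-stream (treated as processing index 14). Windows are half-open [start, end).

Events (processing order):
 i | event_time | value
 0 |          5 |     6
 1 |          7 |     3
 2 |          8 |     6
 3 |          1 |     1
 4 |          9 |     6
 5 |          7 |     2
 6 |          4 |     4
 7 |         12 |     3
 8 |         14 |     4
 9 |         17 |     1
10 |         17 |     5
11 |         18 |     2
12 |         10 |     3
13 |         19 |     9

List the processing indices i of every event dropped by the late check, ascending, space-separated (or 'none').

3 6 12

i=0 t=5 v=6: → [5,10); WM=−∞
i=1 t=7 v=3: → [5,10); WM=−∞
i=2 t=8 v=6: → [5,10); WM=6
i=3 t=1 v=1: DROP (t<6-2); WM=6
i=4 t=9 v=6: → [5,10); WM=6
i=5 t=7 v=2: → [5,10); WM=7
i=6 t=4 v=4: DROP (t<7-2); WM=7
i=7 t=12 v=3: → [10,15); WM=7
i=8 t=14 v=4: → [10,15); WM=12; [5,10) fires=3
i=9 t=17 v=1: → [15,20); WM=12
i=10 t=17 v=5: → [15,20); WM=12
i=11 t=18 v=2: → [15,20); WM=16; [10,15) fires=2
i=12 t=10 v=3: DROP (t<16-2); WM=16
i=13 t=19 v=9: → [15,20); WM=16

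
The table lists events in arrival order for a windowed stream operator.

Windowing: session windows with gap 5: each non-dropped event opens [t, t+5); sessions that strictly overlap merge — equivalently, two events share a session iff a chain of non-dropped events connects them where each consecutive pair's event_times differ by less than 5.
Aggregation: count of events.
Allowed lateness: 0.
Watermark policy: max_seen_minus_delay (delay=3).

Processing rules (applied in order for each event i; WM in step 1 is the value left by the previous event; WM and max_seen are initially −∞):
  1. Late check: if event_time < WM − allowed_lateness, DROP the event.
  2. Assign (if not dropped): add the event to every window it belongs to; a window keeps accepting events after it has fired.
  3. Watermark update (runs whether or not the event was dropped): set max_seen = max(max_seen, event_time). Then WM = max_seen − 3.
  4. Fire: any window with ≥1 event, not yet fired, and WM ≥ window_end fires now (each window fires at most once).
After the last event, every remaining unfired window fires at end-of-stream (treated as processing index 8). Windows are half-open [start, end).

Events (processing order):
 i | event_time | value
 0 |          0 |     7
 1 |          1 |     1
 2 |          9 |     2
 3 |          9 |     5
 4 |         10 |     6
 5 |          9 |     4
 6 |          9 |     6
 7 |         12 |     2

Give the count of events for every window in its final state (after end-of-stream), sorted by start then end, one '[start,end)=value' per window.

i=0 t=0 v=7: → [0,5); WM=-3
i=1 t=1 v=1: → [0,6); WM=-2
i=2 t=9 v=2: → [9,14); WM=6
i=3 t=9 v=5: → [9,14); WM=6
i=4 t=10 v=6: → [9,15); WM=7
i=5 t=9 v=4: → [9,15); WM=7
i=6 t=9 v=6: → [9,15); WM=7
i=7 t=12 v=2: → [9,17); WM=9

[0,6)=2 [9,17)=6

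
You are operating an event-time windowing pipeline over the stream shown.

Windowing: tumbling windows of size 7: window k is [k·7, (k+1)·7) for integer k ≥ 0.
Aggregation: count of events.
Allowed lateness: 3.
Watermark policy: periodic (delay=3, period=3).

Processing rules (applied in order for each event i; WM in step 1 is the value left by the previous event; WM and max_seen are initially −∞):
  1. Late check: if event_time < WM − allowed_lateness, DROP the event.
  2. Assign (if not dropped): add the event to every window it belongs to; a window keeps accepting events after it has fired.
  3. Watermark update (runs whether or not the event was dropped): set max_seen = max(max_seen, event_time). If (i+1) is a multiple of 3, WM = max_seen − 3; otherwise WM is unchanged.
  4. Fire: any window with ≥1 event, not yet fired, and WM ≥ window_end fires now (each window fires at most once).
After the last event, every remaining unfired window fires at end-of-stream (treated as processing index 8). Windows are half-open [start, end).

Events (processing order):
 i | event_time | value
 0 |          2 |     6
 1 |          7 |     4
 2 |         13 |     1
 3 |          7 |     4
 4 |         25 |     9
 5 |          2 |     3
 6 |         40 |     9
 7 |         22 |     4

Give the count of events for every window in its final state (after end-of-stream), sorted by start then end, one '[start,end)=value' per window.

[0,7)=1 [7,14)=3 [21,28)=2 [35,42)=1

i=0 t=2 v=6: → [0,7); WM=−∞
i=1 t=7 v=4: → [7,14); WM=−∞
i=2 t=13 v=1: → [7,14); WM=10; [0,7) fires=1
i=3 t=7 v=4: → [7,14); WM=10
i=4 t=25 v=9: → [21,28); WM=10
i=5 t=2 v=3: DROP (t<10-3); WM=22; [7,14) fires=3
i=6 t=40 v=9: → [35,42); WM=22
i=7 t=22 v=4: → [21,28); WM=22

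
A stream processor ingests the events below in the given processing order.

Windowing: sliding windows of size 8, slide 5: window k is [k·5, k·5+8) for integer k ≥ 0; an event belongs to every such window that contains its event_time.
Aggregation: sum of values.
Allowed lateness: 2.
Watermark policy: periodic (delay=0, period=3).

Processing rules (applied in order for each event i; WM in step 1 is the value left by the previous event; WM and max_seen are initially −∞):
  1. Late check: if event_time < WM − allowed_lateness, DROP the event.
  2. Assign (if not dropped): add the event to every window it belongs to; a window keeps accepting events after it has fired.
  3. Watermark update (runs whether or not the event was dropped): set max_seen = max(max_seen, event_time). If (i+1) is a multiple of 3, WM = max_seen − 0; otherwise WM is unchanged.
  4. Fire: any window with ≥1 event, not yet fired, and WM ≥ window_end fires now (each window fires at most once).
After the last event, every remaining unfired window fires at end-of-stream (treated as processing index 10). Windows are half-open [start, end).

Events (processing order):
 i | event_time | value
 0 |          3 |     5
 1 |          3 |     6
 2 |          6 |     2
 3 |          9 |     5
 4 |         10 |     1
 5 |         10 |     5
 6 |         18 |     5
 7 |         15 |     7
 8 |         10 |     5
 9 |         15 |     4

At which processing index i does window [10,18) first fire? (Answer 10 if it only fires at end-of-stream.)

i=0 t=3 v=5: → [0,8); WM=−∞
i=1 t=3 v=6: → [0,8); WM=−∞
i=2 t=6 v=2: → [5,13),[0,8); WM=6
i=3 t=9 v=5: → [5,13); WM=6
i=4 t=10 v=1: → [10,18),[5,13); WM=6
i=5 t=10 v=5: → [10,18),[5,13); WM=10; [0,8) fires=13
i=6 t=18 v=5: → [15,23); WM=10
i=7 t=15 v=7: → [15,23),[10,18); WM=10
i=8 t=10 v=5: → [10,18),[5,13); WM=18; [5,13) fires=18 [10,18) fires=18
i=9 t=15 v=4: DROP (t<18-2); WM=18

8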